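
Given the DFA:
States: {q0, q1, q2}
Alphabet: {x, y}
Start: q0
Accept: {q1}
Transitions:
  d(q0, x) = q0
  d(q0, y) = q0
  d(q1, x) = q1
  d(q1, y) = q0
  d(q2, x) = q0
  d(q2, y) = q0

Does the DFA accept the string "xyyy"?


Trace: q0 -> q0 -> q0 -> q0 -> q0
Final state: q0
Accept states: {q1}

No, rejected (final state q0 is not an accept state)


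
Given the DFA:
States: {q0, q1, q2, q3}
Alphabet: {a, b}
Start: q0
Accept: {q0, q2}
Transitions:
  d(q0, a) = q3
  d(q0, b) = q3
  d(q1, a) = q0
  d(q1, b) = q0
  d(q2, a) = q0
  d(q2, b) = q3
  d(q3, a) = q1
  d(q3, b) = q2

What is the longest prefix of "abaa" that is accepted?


Run the DFA, marking each prefix where the state is accepting:
  "" -> q0 [accept]
  "a" -> q3 [reject]
  "ab" -> q2 [accept]
  "aba" -> q0 [accept]
  "abaa" -> q3 [reject]

"aba"


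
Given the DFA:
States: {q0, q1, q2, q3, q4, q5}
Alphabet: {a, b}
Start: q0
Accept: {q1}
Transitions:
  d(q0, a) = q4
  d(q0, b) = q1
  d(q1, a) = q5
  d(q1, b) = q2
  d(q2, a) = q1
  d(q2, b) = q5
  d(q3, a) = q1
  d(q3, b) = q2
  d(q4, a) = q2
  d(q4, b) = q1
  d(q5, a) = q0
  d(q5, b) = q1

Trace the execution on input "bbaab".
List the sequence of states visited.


Input: bbaab
d(q0, b) = q1
d(q1, b) = q2
d(q2, a) = q1
d(q1, a) = q5
d(q5, b) = q1


q0 -> q1 -> q2 -> q1 -> q5 -> q1


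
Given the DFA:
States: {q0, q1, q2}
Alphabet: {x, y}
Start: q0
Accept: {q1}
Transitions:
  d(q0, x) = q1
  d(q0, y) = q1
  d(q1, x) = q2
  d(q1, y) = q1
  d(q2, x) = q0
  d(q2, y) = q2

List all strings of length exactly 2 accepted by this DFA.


All strings of length 2: 4 total
Accepted: 2

"xy", "yy"


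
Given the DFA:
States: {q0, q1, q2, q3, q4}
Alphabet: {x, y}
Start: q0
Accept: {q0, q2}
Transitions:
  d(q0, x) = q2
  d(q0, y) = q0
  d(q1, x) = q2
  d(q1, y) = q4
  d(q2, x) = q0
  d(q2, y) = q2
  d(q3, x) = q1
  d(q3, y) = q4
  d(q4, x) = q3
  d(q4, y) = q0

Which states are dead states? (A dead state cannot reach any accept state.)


Forward reachability from each state:
  q0 -> reaches accept state q0 (live)
  q1 -> reaches accept state q0 (live)
  q2 -> reaches accept state q0 (live)
  q3 -> reaches accept state q0 (live)
  q4 -> reaches accept state q0 (live)

None (all states can reach an accept state)


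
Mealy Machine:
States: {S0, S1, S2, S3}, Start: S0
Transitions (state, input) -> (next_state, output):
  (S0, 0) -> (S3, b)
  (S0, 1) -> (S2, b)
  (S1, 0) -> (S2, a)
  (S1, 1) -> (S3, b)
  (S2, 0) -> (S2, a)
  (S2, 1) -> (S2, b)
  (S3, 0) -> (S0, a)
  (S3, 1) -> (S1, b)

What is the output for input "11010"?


Step-by-step:
  (S0, 1) -> (S2, b)
  (S2, 1) -> (S2, b)
  (S2, 0) -> (S2, a)
  (S2, 1) -> (S2, b)
  (S2, 0) -> (S2, a)

"bbaba"


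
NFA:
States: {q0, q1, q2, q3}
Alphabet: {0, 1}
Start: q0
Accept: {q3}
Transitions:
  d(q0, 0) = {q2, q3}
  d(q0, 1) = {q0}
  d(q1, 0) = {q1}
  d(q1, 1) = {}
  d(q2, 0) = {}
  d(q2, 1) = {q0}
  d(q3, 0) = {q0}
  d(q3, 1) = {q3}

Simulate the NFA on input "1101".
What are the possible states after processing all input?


Start: {q0}
  --1--> {q0}
  --1--> {q0}
  --0--> {q2, q3}
  --1--> {q0, q3}

{q0, q3}


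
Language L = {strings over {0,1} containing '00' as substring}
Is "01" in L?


'00' does not occur

No, "01" is not in L


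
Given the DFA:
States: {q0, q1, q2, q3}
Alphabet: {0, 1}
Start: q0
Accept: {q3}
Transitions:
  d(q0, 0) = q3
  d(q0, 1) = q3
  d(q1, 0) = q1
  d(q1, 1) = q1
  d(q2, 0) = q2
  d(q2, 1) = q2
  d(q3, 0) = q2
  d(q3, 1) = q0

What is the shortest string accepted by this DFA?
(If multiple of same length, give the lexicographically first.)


BFS by string length (lex-first path to each state shown):
  len 0: q0<-""
  len 1: q3<-"0"
Found accept state at length 1.

"0"


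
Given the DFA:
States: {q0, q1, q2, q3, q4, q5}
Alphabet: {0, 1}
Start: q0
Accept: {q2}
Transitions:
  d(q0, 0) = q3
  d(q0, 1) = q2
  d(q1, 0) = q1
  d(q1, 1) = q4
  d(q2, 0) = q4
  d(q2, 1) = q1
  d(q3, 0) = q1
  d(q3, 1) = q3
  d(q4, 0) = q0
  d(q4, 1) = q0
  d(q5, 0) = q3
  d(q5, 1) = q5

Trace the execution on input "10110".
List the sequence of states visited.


Input: 10110
d(q0, 1) = q2
d(q2, 0) = q4
d(q4, 1) = q0
d(q0, 1) = q2
d(q2, 0) = q4


q0 -> q2 -> q4 -> q0 -> q2 -> q4


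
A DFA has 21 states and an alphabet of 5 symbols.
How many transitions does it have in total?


Each state has exactly one transition per symbol.
21 * 5 = 105

105


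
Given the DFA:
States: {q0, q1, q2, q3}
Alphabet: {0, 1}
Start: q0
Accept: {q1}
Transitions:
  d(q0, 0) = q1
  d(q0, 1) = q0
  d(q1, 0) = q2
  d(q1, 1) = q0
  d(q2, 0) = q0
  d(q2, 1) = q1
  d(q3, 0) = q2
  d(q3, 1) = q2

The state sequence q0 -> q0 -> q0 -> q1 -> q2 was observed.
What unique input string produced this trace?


Trace back each transition to find the symbol:
  q0 --[1]--> q0
  q0 --[1]--> q0
  q0 --[0]--> q1
  q1 --[0]--> q2

"1100"


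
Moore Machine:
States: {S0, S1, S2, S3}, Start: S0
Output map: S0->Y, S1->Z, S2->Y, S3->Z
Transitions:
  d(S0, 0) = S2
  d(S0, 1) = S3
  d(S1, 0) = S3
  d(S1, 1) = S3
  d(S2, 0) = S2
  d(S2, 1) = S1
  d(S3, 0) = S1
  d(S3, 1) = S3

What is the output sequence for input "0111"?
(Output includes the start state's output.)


Start: S0 (output Y)
  --0--> S2 (output Y)
  --1--> S1 (output Z)
  --1--> S3 (output Z)
  --1--> S3 (output Z)

"YYZZZ"


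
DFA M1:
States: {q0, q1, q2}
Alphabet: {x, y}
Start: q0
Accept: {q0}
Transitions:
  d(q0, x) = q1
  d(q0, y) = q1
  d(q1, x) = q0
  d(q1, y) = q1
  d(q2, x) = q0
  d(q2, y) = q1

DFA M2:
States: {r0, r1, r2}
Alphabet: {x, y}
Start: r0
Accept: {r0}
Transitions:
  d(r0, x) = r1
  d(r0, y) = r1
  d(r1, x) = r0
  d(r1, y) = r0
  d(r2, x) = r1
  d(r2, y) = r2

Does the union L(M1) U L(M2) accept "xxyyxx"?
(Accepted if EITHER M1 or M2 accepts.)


M1: final=q1 accepted=False
M2: final=r0 accepted=True

Yes, union accepts


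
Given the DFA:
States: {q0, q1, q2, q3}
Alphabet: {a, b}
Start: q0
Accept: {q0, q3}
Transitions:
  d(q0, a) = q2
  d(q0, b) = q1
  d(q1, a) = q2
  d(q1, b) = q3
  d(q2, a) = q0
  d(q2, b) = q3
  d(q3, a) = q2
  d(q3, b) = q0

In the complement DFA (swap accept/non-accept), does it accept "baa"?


Trace: q0 -> q1 -> q2 -> q0
Final: q0
Original accept: {q0, q3}
Complement: q0 is in original accept

No, complement rejects (original accepts)


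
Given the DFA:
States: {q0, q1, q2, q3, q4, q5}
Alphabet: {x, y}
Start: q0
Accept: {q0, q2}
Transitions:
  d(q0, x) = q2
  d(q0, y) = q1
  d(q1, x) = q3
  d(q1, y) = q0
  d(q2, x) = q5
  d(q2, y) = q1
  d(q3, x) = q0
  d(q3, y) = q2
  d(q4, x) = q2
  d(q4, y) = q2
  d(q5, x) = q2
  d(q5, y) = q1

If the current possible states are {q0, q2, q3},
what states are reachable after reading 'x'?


Apply transition on 'x' from each current state:
  d(q0, x) = q2
  d(q2, x) = q5
  d(q3, x) = q0

{q0, q2, q5}


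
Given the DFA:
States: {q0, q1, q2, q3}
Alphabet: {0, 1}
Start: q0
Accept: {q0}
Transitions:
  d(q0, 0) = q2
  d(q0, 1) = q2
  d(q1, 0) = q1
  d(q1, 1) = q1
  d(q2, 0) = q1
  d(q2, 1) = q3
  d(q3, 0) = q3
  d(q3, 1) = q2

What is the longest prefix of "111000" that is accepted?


Run the DFA, marking each prefix where the state is accepting:
  "" -> q0 [accept]
  "1" -> q2 [reject]
  "11" -> q3 [reject]
  "111" -> q2 [reject]
  "1110" -> q1 [reject]
  "11100" -> q1 [reject]
  "111000" -> q1 [reject]

""


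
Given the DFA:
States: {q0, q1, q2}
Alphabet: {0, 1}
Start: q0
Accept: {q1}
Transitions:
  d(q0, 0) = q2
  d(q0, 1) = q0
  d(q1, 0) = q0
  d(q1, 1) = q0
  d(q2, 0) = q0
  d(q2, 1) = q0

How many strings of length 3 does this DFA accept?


Enumerating all length-3 strings:
  "000" -> q2 [reject]
  "001" -> q0 [reject]
  "010" -> q2 [reject]
  "011" -> q0 [reject]
  "100" -> q0 [reject]
  "101" -> q0 [reject]
  "110" -> q2 [reject]
  "111" -> q0 [reject]

0 out of 8


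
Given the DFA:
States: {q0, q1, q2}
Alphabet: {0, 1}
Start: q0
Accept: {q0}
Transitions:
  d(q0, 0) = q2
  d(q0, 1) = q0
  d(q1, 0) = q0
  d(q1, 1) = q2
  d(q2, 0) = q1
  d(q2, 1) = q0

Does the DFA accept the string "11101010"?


Trace: q0 -> q0 -> q0 -> q0 -> q2 -> q0 -> q2 -> q0 -> q2
Final state: q2
Accept states: {q0}

No, rejected (final state q2 is not an accept state)


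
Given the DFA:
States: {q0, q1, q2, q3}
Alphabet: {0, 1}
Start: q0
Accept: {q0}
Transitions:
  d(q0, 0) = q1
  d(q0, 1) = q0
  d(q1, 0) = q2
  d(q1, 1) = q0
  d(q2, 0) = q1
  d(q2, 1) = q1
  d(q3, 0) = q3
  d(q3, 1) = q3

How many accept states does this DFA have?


Accept states listed: {q0}
Counting: q0(1)

1


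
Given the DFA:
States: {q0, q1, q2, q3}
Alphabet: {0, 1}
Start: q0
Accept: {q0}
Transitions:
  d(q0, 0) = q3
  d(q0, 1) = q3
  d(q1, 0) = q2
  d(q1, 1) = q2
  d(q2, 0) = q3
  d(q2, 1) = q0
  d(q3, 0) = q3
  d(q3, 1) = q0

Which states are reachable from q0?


BFS from q0:
  layer 0: {q0}
  layer 1: {q3}

{q0, q3}


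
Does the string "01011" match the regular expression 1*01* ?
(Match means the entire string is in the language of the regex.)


|string| = 5; first = '0'; last = '1'

No, "01011" does not match 1*01*


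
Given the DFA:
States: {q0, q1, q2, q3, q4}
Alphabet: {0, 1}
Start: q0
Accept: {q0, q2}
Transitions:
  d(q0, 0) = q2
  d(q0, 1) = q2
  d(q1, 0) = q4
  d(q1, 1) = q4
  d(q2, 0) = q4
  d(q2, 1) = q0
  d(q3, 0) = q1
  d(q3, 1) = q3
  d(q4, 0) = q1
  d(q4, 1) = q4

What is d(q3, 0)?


Looking up transition d(q3, 0)

q1


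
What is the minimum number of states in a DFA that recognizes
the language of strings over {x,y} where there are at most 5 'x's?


States: count = 0, 1, ..., 5 (all accepting; 6 states), plus a dead state for count > 5.
Total: 6 + 1 = 7.

7


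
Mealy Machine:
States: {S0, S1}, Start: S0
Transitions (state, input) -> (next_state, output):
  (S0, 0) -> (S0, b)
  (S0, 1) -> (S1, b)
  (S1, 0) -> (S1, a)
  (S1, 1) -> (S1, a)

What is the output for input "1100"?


Step-by-step:
  (S0, 1) -> (S1, b)
  (S1, 1) -> (S1, a)
  (S1, 0) -> (S1, a)
  (S1, 0) -> (S1, a)

"baaa"


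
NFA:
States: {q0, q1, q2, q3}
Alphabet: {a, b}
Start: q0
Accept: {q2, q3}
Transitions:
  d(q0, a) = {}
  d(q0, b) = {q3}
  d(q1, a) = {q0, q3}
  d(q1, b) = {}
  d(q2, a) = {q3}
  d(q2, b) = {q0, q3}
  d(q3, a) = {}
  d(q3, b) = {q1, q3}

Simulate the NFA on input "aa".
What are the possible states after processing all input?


Start: {q0}
  --a--> {}
  --a--> {}

{} (empty set, no valid transitions)


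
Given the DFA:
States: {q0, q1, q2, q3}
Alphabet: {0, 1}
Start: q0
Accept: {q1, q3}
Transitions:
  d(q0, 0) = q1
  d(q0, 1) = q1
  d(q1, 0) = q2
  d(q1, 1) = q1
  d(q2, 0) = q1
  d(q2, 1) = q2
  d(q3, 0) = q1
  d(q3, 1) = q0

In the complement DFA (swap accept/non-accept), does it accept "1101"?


Trace: q0 -> q1 -> q1 -> q2 -> q2
Final: q2
Original accept: {q1, q3}
Complement: q2 is not in original accept

Yes, complement accepts (original rejects)


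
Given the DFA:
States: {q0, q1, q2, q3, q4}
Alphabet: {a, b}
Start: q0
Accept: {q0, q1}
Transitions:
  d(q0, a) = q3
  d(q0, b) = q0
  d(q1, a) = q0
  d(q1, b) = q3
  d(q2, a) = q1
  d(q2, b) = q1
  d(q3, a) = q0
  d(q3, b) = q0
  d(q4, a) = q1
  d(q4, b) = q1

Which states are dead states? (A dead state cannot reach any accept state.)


Forward reachability from each state:
  q0 -> reaches accept state q0 (live)
  q1 -> reaches accept state q0 (live)
  q2 -> reaches accept state q0 (live)
  q3 -> reaches accept state q0 (live)
  q4 -> reaches accept state q0 (live)

None (all states can reach an accept state)


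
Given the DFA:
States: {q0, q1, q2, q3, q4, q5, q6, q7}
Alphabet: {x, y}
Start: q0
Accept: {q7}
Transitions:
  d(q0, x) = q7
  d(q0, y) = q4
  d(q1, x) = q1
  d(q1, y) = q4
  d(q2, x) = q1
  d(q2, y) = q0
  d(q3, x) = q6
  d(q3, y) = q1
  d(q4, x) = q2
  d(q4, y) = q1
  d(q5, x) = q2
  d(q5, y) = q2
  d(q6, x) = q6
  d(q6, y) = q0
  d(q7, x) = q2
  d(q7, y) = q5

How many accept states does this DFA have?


Accept states listed: {q7}
Counting: q7(1)

1


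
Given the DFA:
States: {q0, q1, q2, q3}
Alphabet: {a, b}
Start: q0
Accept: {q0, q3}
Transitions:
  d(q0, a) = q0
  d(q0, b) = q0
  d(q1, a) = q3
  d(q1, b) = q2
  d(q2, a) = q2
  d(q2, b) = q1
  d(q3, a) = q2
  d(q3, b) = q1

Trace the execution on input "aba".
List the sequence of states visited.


Input: aba
d(q0, a) = q0
d(q0, b) = q0
d(q0, a) = q0


q0 -> q0 -> q0 -> q0


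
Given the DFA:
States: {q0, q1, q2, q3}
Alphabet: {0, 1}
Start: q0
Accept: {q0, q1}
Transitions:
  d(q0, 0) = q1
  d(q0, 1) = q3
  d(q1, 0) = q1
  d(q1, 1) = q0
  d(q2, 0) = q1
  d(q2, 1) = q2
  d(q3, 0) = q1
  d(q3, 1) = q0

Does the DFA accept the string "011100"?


Trace: q0 -> q1 -> q0 -> q3 -> q0 -> q1 -> q1
Final state: q1
Accept states: {q0, q1}

Yes, accepted (final state q1 is an accept state)


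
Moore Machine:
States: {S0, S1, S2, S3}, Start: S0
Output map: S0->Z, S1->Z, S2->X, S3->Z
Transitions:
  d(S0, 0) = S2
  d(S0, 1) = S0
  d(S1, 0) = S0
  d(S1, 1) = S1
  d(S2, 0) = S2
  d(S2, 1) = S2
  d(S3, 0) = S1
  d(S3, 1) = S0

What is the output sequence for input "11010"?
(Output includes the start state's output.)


Start: S0 (output Z)
  --1--> S0 (output Z)
  --1--> S0 (output Z)
  --0--> S2 (output X)
  --1--> S2 (output X)
  --0--> S2 (output X)

"ZZZXXX"


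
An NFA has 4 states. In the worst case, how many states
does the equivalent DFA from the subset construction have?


Subset construction: one DFA state per subset of NFA states.
2^4 = 16

16


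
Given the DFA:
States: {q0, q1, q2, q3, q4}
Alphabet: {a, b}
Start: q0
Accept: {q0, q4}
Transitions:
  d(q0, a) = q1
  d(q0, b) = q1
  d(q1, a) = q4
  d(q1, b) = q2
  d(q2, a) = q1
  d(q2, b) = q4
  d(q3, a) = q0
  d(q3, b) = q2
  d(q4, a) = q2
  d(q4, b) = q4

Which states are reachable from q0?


BFS from q0:
  layer 0: {q0}
  layer 1: {q1}
  layer 2: {q2, q4}

{q0, q1, q2, q4}


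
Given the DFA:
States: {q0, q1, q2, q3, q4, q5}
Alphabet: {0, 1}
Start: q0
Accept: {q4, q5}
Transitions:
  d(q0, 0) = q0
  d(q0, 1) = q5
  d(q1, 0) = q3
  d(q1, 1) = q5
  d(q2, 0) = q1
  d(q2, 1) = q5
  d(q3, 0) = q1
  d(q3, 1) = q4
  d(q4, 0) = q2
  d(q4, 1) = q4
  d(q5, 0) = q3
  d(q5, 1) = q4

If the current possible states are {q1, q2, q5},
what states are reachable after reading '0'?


Apply transition on '0' from each current state:
  d(q1, 0) = q3
  d(q2, 0) = q1
  d(q5, 0) = q3

{q1, q3}


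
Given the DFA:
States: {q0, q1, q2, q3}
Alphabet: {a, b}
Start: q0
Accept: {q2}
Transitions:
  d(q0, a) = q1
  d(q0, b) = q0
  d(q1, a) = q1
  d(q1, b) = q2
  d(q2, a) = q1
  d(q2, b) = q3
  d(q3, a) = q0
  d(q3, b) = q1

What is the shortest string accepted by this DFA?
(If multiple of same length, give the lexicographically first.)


BFS by string length (lex-first path to each state shown):
  len 0: q0<-""
  len 1: q0<-"b", q1<-"a"
  len 2: q0<-"bb", q1<-"aa", q2<-"ab"
Found accept state at length 2.

"ab"


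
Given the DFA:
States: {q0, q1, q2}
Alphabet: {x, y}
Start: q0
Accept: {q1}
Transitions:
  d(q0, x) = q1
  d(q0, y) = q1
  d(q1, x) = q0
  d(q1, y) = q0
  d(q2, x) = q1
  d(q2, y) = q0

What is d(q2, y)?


Looking up transition d(q2, y)

q0


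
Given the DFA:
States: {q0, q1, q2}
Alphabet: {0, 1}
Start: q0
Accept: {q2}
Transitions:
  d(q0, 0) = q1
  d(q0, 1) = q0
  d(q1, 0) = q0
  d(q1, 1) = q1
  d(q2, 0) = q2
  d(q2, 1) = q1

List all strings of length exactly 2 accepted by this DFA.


All strings of length 2: 4 total
Accepted: 0

None


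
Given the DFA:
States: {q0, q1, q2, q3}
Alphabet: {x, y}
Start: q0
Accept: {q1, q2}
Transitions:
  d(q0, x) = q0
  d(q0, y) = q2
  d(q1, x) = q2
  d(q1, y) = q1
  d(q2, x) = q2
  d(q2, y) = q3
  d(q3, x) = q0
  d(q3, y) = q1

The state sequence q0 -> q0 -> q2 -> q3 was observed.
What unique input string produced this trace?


Trace back each transition to find the symbol:
  q0 --[x]--> q0
  q0 --[y]--> q2
  q2 --[y]--> q3

"xyy"


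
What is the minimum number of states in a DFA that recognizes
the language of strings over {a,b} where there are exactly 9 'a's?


States: count = 0, 1, ..., 9 (that's 10 states), plus a dead state for count > 9.
Total: 10 + 1 = 11. Accept = count-9 state.

11


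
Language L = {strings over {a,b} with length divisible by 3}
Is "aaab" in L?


length = 4; 4 mod 3 = 1

No, "aaab" is not in L


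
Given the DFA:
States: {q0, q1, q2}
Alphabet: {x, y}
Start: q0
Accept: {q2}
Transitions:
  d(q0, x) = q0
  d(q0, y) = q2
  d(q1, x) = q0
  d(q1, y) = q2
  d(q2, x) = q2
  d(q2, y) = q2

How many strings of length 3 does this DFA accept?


Enumerating all length-3 strings:
  "xxx" -> q0 [reject]
  "xxy" -> q2 [accept]
  "xyx" -> q2 [accept]
  "xyy" -> q2 [accept]
  "yxx" -> q2 [accept]
  "yxy" -> q2 [accept]
  "yyx" -> q2 [accept]
  "yyy" -> q2 [accept]

7 out of 8


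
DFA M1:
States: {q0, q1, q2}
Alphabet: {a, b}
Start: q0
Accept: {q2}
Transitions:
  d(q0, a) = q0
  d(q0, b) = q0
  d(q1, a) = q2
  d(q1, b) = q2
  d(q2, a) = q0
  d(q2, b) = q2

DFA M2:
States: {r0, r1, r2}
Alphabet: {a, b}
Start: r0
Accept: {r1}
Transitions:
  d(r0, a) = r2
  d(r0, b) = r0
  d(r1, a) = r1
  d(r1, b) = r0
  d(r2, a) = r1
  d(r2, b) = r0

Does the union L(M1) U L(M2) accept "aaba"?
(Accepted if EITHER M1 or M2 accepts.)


M1: final=q0 accepted=False
M2: final=r2 accepted=False

No, union rejects (neither accepts)


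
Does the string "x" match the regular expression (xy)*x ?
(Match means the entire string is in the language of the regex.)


|string| = 1; first = 'x'; last = 'x'

Yes, "x" matches (xy)*x


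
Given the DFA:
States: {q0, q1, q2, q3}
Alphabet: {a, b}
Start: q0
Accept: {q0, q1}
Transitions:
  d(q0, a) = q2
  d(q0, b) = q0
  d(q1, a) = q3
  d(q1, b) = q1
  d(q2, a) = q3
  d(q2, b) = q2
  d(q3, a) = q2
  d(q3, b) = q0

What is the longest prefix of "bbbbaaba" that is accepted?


Run the DFA, marking each prefix where the state is accepting:
  "" -> q0 [accept]
  "b" -> q0 [accept]
  "bb" -> q0 [accept]
  "bbb" -> q0 [accept]
  "bbbb" -> q0 [accept]
  "bbbba" -> q2 [reject]
  "bbbbaa" -> q3 [reject]
  "bbbbaab" -> q0 [accept]
  "bbbbaaba" -> q2 [reject]

"bbbbaab"


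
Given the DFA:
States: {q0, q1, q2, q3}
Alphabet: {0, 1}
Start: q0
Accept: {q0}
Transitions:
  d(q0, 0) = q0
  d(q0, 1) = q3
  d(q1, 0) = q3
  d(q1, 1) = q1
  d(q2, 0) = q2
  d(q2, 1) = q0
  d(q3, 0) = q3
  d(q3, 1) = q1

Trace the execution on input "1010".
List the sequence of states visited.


Input: 1010
d(q0, 1) = q3
d(q3, 0) = q3
d(q3, 1) = q1
d(q1, 0) = q3


q0 -> q3 -> q3 -> q1 -> q3


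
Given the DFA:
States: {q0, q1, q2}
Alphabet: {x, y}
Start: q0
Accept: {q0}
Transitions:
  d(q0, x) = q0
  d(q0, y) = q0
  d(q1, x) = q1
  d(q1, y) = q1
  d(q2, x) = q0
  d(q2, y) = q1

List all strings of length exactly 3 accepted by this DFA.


All strings of length 3: 8 total
Accepted: 8

"xxx", "xxy", "xyx", "xyy", "yxx", "yxy", "yyx", "yyy"


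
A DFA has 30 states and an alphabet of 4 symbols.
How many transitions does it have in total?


Each state has exactly one transition per symbol.
30 * 4 = 120

120


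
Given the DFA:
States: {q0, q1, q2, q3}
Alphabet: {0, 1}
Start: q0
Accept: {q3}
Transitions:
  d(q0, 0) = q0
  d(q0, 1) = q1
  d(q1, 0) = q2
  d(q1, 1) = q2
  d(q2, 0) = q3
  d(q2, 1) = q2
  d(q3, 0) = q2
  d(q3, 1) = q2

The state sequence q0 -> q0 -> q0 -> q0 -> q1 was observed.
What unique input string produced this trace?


Trace back each transition to find the symbol:
  q0 --[0]--> q0
  q0 --[0]--> q0
  q0 --[0]--> q0
  q0 --[1]--> q1

"0001"


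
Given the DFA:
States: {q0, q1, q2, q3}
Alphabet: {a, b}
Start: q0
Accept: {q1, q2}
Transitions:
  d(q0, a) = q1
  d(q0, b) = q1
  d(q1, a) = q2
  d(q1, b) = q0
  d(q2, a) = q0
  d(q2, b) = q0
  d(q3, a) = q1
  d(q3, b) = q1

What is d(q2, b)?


Looking up transition d(q2, b)

q0


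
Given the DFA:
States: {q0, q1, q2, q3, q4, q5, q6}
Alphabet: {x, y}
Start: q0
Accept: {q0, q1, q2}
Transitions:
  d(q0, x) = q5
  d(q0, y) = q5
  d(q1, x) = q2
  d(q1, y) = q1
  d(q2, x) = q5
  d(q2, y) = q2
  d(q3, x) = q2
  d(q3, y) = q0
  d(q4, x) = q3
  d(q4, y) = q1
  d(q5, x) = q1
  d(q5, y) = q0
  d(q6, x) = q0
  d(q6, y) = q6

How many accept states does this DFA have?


Accept states listed: {q0, q1, q2}
Counting: q0(1) q1(2) q2(3)

3


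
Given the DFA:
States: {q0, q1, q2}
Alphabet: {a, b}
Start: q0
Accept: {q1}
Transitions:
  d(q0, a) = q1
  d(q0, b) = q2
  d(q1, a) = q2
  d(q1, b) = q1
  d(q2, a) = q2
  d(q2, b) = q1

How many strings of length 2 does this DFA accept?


Enumerating all length-2 strings:
  "aa" -> q2 [reject]
  "ab" -> q1 [accept]
  "ba" -> q2 [reject]
  "bb" -> q1 [accept]

2 out of 4


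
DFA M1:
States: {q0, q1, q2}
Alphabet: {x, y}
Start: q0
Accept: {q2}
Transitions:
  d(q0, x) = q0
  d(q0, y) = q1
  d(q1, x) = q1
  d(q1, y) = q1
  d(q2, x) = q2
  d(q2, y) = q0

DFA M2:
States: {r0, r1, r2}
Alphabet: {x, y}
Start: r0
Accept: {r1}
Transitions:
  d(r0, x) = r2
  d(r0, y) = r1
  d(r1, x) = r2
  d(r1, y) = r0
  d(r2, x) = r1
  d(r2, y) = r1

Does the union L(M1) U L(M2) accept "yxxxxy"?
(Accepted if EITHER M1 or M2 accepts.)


M1: final=q1 accepted=False
M2: final=r0 accepted=False

No, union rejects (neither accepts)


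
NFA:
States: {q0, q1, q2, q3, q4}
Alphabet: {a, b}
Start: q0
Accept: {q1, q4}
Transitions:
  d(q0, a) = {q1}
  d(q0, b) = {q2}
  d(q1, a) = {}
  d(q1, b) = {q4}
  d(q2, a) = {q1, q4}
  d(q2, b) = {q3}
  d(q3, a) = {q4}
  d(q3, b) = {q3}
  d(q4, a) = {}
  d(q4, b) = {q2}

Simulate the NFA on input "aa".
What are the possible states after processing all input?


Start: {q0}
  --a--> {q1}
  --a--> {}

{} (empty set, no valid transitions)


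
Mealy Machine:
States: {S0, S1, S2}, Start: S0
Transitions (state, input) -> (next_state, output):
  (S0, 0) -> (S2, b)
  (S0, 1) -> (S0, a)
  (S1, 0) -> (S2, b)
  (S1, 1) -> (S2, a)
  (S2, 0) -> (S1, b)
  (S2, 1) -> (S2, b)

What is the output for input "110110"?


Step-by-step:
  (S0, 1) -> (S0, a)
  (S0, 1) -> (S0, a)
  (S0, 0) -> (S2, b)
  (S2, 1) -> (S2, b)
  (S2, 1) -> (S2, b)
  (S2, 0) -> (S1, b)

"aabbbb"


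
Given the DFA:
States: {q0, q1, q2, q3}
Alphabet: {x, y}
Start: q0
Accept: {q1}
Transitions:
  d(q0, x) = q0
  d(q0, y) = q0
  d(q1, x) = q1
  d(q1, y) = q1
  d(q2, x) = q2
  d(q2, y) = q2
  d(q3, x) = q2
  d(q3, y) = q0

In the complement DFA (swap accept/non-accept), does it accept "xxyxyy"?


Trace: q0 -> q0 -> q0 -> q0 -> q0 -> q0 -> q0
Final: q0
Original accept: {q1}
Complement: q0 is not in original accept

Yes, complement accepts (original rejects)


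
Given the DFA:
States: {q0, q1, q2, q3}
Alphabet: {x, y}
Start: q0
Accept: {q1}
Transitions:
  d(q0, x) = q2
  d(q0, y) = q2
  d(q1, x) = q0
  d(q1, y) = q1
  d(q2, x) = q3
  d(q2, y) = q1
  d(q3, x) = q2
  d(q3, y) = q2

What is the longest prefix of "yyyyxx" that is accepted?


Run the DFA, marking each prefix where the state is accepting:
  "" -> q0 [reject]
  "y" -> q2 [reject]
  "yy" -> q1 [accept]
  "yyy" -> q1 [accept]
  "yyyy" -> q1 [accept]
  "yyyyx" -> q0 [reject]
  "yyyyxx" -> q2 [reject]

"yyyy"


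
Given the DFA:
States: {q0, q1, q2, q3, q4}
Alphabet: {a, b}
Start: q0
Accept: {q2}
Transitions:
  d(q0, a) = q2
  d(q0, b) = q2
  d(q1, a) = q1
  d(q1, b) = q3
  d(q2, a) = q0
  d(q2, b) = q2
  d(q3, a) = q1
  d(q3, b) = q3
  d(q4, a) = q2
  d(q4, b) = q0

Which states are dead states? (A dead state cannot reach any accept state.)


Forward reachability from each state:
  q0 -> reaches accept state q2 (live)
  q1 -> reaches {q1, q3}, no accept state (dead)
  q2 -> reaches accept state q2 (live)
  q3 -> reaches {q1, q3}, no accept state (dead)
  q4 -> reaches accept state q2 (live)

{q1, q3}


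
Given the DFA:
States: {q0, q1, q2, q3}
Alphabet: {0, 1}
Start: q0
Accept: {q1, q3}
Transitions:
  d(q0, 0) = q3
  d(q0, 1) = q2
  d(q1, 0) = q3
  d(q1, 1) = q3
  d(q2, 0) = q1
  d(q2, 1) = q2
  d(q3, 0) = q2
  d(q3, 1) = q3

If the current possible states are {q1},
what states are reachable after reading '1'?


Apply transition on '1' from each current state:
  d(q1, 1) = q3

{q3}


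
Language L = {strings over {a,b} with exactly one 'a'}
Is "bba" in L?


count('a') = 1

Yes, "bba" is in L


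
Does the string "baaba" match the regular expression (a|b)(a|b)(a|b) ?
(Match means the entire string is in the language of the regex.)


|string| = 5; first = 'b'; last = 'a'

No, "baaba" does not match (a|b)(a|b)(a|b)


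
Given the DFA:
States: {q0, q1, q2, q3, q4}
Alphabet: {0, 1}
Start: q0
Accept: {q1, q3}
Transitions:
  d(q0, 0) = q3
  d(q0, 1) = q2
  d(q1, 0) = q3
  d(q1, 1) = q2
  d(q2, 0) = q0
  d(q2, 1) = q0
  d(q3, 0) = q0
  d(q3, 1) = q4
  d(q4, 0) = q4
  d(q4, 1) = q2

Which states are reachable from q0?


BFS from q0:
  layer 0: {q0}
  layer 1: {q2, q3}
  layer 2: {q4}

{q0, q2, q3, q4}


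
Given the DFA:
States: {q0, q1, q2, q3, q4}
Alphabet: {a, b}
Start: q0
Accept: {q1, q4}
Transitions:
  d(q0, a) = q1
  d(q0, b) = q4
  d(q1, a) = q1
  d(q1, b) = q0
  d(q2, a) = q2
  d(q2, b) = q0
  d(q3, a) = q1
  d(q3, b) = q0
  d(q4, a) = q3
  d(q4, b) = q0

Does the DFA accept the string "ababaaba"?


Trace: q0 -> q1 -> q0 -> q1 -> q0 -> q1 -> q1 -> q0 -> q1
Final state: q1
Accept states: {q1, q4}

Yes, accepted (final state q1 is an accept state)


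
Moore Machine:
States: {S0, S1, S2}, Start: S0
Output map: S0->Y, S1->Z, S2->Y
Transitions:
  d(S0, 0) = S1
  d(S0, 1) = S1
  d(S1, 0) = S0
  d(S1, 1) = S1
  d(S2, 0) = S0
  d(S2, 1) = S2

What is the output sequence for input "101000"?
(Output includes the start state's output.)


Start: S0 (output Y)
  --1--> S1 (output Z)
  --0--> S0 (output Y)
  --1--> S1 (output Z)
  --0--> S0 (output Y)
  --0--> S1 (output Z)
  --0--> S0 (output Y)

"YZYZYZY"


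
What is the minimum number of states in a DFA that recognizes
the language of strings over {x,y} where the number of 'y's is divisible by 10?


States track (count of 'y') mod 10.
Need 10 states: one per remainder 0..9; accept = remainder 0.

10


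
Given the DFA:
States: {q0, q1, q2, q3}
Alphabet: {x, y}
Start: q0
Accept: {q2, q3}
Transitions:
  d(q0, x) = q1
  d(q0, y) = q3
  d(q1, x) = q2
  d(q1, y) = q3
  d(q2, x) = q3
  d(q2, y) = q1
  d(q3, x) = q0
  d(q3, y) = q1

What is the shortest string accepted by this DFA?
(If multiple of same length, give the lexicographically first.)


BFS by string length (lex-first path to each state shown):
  len 0: q0<-""
  len 1: q1<-"x", q3<-"y"
Found accept state at length 1.

"y"


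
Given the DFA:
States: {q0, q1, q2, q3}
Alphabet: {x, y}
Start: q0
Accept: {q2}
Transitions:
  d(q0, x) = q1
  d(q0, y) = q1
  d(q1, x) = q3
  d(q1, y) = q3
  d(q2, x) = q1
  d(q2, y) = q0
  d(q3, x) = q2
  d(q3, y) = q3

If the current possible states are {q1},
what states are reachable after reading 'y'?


Apply transition on 'y' from each current state:
  d(q1, y) = q3

{q3}


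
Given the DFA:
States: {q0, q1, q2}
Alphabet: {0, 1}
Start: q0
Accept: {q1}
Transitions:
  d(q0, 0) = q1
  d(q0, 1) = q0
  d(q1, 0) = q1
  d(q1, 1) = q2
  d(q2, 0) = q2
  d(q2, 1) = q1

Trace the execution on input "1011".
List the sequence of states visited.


Input: 1011
d(q0, 1) = q0
d(q0, 0) = q1
d(q1, 1) = q2
d(q2, 1) = q1


q0 -> q0 -> q1 -> q2 -> q1


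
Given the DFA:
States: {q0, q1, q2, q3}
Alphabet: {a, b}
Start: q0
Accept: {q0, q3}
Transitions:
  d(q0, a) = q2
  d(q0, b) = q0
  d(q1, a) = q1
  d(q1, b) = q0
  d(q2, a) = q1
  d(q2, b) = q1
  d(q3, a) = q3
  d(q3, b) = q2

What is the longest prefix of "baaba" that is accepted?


Run the DFA, marking each prefix where the state is accepting:
  "" -> q0 [accept]
  "b" -> q0 [accept]
  "ba" -> q2 [reject]
  "baa" -> q1 [reject]
  "baab" -> q0 [accept]
  "baaba" -> q2 [reject]

"baab"


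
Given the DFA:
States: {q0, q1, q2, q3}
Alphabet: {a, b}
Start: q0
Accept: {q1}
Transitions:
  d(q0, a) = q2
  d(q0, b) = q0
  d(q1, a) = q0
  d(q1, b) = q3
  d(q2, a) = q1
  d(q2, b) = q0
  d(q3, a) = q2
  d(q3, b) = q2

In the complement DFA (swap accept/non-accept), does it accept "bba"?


Trace: q0 -> q0 -> q0 -> q2
Final: q2
Original accept: {q1}
Complement: q2 is not in original accept

Yes, complement accepts (original rejects)


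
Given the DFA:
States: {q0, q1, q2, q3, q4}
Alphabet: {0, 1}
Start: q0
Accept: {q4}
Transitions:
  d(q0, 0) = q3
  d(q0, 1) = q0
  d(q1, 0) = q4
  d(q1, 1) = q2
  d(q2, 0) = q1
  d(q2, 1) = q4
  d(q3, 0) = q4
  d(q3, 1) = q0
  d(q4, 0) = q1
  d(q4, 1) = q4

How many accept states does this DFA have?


Accept states listed: {q4}
Counting: q4(1)

1


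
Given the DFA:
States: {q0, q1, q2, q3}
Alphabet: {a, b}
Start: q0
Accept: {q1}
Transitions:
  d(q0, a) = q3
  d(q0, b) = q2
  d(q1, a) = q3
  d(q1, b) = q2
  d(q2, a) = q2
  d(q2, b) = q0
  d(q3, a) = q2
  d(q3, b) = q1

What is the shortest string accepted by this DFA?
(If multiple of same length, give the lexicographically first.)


BFS by string length (lex-first path to each state shown):
  len 0: q0<-""
  len 1: q2<-"b", q3<-"a"
  len 2: q0<-"bb", q1<-"ab", q2<-"aa"
Found accept state at length 2.

"ab"


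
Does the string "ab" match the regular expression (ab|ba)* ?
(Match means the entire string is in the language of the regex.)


|string| = 2; first = 'a'; last = 'b'

Yes, "ab" matches (ab|ba)*


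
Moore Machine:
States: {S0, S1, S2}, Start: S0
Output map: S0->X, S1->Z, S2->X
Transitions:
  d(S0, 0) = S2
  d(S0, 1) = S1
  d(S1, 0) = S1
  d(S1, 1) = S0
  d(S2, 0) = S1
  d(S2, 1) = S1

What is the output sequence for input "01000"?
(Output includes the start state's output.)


Start: S0 (output X)
  --0--> S2 (output X)
  --1--> S1 (output Z)
  --0--> S1 (output Z)
  --0--> S1 (output Z)
  --0--> S1 (output Z)

"XXZZZZ"


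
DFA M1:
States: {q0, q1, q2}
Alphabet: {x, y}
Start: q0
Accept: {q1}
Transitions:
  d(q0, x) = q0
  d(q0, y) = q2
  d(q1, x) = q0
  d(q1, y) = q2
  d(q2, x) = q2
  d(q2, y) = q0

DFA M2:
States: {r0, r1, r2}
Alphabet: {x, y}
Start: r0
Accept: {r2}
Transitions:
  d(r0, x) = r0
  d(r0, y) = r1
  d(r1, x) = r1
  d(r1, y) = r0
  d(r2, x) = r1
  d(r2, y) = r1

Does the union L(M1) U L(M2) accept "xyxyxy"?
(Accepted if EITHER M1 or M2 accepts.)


M1: final=q2 accepted=False
M2: final=r1 accepted=False

No, union rejects (neither accepts)


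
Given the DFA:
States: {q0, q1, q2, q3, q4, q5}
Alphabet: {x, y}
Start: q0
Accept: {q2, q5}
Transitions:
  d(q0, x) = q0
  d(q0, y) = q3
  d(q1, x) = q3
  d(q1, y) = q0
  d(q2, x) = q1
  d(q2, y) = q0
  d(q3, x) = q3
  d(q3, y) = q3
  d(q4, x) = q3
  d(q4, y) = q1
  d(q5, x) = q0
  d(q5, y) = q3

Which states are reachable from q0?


BFS from q0:
  layer 0: {q0}
  layer 1: {q3}

{q0, q3}


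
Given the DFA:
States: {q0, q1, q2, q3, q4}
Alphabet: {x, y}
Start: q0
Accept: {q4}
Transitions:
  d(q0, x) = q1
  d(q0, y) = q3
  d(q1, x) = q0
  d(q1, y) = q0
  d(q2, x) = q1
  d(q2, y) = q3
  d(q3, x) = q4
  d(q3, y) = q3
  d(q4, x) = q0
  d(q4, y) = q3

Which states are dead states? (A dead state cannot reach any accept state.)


Forward reachability from each state:
  q0 -> reaches accept state q4 (live)
  q1 -> reaches accept state q4 (live)
  q2 -> reaches accept state q4 (live)
  q3 -> reaches accept state q4 (live)
  q4 -> reaches accept state q4 (live)

None (all states can reach an accept state)


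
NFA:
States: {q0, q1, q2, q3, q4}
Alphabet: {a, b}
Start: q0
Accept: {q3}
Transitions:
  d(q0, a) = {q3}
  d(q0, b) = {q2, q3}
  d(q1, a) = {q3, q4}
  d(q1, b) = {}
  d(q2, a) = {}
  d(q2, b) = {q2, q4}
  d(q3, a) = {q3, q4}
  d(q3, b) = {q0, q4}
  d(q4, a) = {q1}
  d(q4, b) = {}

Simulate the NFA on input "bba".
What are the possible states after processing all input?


Start: {q0}
  --b--> {q2, q3}
  --b--> {q0, q2, q4}
  --a--> {q1, q3}

{q1, q3}


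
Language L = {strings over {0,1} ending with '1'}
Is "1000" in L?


last symbol = '0'

No, "1000" is not in L


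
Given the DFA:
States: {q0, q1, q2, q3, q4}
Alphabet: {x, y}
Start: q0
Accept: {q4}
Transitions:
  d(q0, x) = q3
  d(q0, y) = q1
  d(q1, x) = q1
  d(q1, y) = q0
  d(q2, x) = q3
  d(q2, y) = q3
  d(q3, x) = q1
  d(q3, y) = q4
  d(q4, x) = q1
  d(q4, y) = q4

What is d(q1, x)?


Looking up transition d(q1, x)

q1


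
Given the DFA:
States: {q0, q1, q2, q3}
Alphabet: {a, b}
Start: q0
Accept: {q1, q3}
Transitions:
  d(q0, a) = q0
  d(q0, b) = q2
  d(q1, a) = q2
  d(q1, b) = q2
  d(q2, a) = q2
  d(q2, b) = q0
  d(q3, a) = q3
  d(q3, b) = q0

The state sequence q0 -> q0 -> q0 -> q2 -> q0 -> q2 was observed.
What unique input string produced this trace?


Trace back each transition to find the symbol:
  q0 --[a]--> q0
  q0 --[a]--> q0
  q0 --[b]--> q2
  q2 --[b]--> q0
  q0 --[b]--> q2

"aabbb"


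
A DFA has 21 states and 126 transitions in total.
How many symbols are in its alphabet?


Each state has exactly one transition per symbol.
|alphabet| = transitions / states = 126 / 21 = 6

6


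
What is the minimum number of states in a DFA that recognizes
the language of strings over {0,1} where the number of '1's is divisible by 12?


States track (count of '1') mod 12.
Need 12 states: one per remainder 0..11; accept = remainder 0.

12


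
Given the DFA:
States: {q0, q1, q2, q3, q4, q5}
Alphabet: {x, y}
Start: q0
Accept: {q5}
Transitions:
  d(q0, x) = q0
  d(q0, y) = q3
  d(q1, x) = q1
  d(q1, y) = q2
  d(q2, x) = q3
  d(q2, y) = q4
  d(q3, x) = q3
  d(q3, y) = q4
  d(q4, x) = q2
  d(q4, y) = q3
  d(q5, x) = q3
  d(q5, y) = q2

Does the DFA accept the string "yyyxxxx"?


Trace: q0 -> q3 -> q4 -> q3 -> q3 -> q3 -> q3 -> q3
Final state: q3
Accept states: {q5}

No, rejected (final state q3 is not an accept state)


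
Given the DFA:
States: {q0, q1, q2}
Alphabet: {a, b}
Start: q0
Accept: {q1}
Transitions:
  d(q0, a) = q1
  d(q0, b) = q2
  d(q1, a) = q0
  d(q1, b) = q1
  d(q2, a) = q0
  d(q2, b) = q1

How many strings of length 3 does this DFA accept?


Enumerating all length-3 strings:
  "aaa" -> q1 [accept]
  "aab" -> q2 [reject]
  "aba" -> q0 [reject]
  "abb" -> q1 [accept]
  "baa" -> q1 [accept]
  "bab" -> q2 [reject]
  "bba" -> q0 [reject]
  "bbb" -> q1 [accept]

4 out of 8


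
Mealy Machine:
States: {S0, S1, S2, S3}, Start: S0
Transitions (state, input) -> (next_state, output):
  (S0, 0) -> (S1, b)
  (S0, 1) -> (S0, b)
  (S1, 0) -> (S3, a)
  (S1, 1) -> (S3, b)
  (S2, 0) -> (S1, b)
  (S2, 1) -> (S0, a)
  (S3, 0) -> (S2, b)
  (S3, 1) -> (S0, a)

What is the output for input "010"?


Step-by-step:
  (S0, 0) -> (S1, b)
  (S1, 1) -> (S3, b)
  (S3, 0) -> (S2, b)

"bbb"


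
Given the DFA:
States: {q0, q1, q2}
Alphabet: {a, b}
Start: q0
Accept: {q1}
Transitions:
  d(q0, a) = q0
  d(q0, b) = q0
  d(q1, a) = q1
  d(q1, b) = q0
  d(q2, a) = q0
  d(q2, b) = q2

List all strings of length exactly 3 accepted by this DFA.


All strings of length 3: 8 total
Accepted: 0

None


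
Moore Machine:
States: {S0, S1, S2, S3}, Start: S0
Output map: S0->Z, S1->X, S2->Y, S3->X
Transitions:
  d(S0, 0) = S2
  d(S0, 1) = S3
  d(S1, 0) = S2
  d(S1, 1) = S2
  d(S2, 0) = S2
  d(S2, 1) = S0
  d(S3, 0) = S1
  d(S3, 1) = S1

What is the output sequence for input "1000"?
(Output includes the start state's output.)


Start: S0 (output Z)
  --1--> S3 (output X)
  --0--> S1 (output X)
  --0--> S2 (output Y)
  --0--> S2 (output Y)

"ZXXYY"


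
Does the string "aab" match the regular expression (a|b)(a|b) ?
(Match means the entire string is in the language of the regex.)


|string| = 3; first = 'a'; last = 'b'

No, "aab" does not match (a|b)(a|b)


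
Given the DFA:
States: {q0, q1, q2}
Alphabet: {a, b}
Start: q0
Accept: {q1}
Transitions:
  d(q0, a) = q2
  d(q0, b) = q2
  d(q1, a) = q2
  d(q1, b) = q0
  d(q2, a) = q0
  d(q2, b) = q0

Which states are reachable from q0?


BFS from q0:
  layer 0: {q0}
  layer 1: {q2}

{q0, q2}


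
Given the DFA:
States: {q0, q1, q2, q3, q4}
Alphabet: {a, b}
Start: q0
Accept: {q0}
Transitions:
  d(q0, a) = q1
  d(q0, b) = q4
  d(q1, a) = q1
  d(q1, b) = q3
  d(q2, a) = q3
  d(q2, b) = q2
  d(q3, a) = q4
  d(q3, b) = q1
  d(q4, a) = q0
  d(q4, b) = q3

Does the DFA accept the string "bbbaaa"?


Trace: q0 -> q4 -> q3 -> q1 -> q1 -> q1 -> q1
Final state: q1
Accept states: {q0}

No, rejected (final state q1 is not an accept state)


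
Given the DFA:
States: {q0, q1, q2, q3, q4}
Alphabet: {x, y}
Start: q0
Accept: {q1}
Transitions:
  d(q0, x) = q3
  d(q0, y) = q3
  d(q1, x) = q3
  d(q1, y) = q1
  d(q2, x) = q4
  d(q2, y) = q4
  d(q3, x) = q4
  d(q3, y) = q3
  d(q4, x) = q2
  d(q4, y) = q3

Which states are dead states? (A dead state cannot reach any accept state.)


Forward reachability from each state:
  q0 -> reaches {q0, q2, q3, q4}, no accept state (dead)
  q1 -> reaches accept state q1 (live)
  q2 -> reaches {q2, q3, q4}, no accept state (dead)
  q3 -> reaches {q2, q3, q4}, no accept state (dead)
  q4 -> reaches {q2, q3, q4}, no accept state (dead)

{q0, q2, q3, q4}


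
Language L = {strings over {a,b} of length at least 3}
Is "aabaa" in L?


length = 5

Yes, "aabaa" is in L


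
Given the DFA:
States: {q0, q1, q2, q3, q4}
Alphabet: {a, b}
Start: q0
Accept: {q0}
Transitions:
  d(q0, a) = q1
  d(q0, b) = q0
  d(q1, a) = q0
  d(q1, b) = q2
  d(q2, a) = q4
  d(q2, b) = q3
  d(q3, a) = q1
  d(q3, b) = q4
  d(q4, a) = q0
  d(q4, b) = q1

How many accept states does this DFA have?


Accept states listed: {q0}
Counting: q0(1)

1


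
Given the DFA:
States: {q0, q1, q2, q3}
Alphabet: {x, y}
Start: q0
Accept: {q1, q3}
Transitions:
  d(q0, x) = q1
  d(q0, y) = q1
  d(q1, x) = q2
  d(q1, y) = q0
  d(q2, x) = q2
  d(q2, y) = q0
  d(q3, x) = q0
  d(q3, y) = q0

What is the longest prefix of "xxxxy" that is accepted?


Run the DFA, marking each prefix where the state is accepting:
  "" -> q0 [reject]
  "x" -> q1 [accept]
  "xx" -> q2 [reject]
  "xxx" -> q2 [reject]
  "xxxx" -> q2 [reject]
  "xxxxy" -> q0 [reject]

"x"


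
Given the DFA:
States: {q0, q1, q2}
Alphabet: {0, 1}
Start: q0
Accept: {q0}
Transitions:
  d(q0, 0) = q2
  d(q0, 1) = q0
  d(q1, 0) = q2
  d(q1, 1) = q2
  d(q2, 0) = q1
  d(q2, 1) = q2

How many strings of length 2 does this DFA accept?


Enumerating all length-2 strings:
  "00" -> q1 [reject]
  "01" -> q2 [reject]
  "10" -> q2 [reject]
  "11" -> q0 [accept]

1 out of 4


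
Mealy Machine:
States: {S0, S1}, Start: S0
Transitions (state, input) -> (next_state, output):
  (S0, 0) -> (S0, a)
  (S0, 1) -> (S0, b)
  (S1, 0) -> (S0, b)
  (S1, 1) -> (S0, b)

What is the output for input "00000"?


Step-by-step:
  (S0, 0) -> (S0, a)
  (S0, 0) -> (S0, a)
  (S0, 0) -> (S0, a)
  (S0, 0) -> (S0, a)
  (S0, 0) -> (S0, a)

"aaaaa"


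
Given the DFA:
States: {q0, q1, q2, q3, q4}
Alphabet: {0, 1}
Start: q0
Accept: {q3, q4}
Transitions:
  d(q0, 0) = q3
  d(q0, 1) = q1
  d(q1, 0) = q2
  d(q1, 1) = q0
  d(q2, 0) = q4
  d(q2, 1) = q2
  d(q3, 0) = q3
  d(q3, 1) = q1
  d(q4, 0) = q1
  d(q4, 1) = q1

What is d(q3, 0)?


Looking up transition d(q3, 0)

q3


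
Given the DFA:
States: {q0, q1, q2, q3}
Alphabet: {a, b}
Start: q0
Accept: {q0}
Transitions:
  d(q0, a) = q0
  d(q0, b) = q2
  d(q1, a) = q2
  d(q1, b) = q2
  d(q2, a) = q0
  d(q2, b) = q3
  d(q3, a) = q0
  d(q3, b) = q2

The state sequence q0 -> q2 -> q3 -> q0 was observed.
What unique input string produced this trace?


Trace back each transition to find the symbol:
  q0 --[b]--> q2
  q2 --[b]--> q3
  q3 --[a]--> q0

"bba"


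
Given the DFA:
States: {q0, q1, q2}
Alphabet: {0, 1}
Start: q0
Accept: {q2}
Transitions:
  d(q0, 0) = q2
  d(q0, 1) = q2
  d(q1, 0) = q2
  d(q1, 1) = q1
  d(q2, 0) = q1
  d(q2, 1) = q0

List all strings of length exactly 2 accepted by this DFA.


All strings of length 2: 4 total
Accepted: 0

None


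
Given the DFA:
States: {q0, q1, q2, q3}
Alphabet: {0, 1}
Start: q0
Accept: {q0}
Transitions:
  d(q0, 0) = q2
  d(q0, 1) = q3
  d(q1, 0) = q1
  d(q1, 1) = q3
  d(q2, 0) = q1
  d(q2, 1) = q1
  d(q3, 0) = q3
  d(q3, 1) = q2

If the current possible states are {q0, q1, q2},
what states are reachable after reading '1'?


Apply transition on '1' from each current state:
  d(q0, 1) = q3
  d(q1, 1) = q3
  d(q2, 1) = q1

{q1, q3}


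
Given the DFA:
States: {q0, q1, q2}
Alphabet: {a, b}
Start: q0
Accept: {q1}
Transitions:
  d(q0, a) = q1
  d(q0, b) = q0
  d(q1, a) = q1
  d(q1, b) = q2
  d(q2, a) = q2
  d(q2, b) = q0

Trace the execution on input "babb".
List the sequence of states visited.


Input: babb
d(q0, b) = q0
d(q0, a) = q1
d(q1, b) = q2
d(q2, b) = q0


q0 -> q0 -> q1 -> q2 -> q0
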